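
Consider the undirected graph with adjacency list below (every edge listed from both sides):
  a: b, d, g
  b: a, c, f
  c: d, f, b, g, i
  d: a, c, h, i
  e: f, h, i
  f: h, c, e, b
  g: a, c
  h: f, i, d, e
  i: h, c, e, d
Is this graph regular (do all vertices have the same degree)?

No

Degrees: a:3, b:3, c:5, d:4, e:3, f:4, g:2, h:4, i:4
Vertex g has degree 2 while c has degree 5, so the graph is not regular.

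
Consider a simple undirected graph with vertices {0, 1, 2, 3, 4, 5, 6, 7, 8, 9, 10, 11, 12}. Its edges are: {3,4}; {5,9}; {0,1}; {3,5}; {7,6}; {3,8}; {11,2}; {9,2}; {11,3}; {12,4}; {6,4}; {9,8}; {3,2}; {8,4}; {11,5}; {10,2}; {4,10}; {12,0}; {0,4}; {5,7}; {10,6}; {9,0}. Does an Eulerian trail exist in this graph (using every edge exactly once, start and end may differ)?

Degrees: 0:4, 1:1, 2:4, 3:5, 4:6, 5:4, 6:3, 7:2, 8:3, 9:4, 10:3, 11:3, 12:2
Odd-degree vertices: 1, 3, 6, 8, 10, 11 (6 total).
An Eulerian trail requires 0 or 2 odd-degree vertices; here there are 6.

No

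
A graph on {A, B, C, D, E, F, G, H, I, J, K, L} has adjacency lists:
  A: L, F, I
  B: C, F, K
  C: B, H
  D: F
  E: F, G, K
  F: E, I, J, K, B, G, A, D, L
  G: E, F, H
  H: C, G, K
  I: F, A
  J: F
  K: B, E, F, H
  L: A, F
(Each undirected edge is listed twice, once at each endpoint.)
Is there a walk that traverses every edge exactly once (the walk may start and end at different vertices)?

Degrees: A:3, B:3, C:2, D:1, E:3, F:9, G:3, H:3, I:2, J:1, K:4, L:2
Odd-degree vertices: A, B, D, E, F, G, H, J (8 total).
With 8 odd-degree vertices (more than two), no single trail can use every edge.

No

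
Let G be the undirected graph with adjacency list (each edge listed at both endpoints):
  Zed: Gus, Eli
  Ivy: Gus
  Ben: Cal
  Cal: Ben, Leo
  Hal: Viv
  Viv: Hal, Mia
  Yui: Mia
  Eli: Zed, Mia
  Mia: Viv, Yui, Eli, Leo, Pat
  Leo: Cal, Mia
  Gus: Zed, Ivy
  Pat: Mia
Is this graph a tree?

Yes

|V| = 12, |E| = 11.
Connected and |E| = |V| - 1, which characterizes a tree.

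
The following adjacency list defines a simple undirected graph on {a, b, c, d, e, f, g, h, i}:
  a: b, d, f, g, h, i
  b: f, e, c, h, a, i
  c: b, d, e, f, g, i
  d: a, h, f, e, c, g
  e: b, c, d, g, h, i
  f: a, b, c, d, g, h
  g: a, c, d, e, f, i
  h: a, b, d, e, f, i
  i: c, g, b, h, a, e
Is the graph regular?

Yes

Degrees: a:6, b:6, c:6, d:6, e:6, f:6, g:6, h:6, i:6
Every vertex has degree 6, so the graph is 6-regular.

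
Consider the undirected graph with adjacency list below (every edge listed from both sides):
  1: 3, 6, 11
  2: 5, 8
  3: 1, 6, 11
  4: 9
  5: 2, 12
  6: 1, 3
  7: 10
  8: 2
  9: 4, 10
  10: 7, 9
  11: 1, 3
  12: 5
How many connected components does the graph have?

Component: {1, 3, 6, 11}
Component: {2, 5, 8, 12}
Component: {4, 7, 9, 10}

3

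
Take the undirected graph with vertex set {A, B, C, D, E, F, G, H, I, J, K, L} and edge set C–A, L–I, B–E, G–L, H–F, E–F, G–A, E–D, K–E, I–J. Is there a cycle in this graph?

The graph has 12 vertices, 10 edges, and 2 connected components.
Since 10 = 12 - 2, the graph is a forest and contains no cycle.

No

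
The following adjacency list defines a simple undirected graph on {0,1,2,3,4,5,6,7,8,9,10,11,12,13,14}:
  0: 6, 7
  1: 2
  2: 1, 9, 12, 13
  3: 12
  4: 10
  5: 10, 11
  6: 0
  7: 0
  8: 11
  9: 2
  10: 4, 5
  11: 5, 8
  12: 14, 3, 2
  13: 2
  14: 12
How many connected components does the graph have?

3

Component: {0, 6, 7}
Component: {4, 5, 8, 10, 11}
Component: {1, 2, 3, 9, 12, 13, 14}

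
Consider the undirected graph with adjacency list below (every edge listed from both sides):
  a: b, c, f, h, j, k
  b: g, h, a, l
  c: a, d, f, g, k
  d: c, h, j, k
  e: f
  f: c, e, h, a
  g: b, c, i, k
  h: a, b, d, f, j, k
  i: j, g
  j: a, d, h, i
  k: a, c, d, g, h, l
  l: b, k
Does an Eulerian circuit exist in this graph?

Degrees: a:6, b:4, c:5, d:4, e:1, f:4, g:4, h:6, i:2, j:4, k:6, l:2
c, e have odd degree; an Eulerian circuit needs every degree to be even, so none exists.

No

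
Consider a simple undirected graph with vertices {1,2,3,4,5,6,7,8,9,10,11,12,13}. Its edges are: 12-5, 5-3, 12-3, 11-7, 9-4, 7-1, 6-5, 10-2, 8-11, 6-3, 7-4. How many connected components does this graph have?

Component: {13}
Component: {2, 10}
Component: {3, 5, 6, 12}
Component: {1, 4, 7, 8, 9, 11}

4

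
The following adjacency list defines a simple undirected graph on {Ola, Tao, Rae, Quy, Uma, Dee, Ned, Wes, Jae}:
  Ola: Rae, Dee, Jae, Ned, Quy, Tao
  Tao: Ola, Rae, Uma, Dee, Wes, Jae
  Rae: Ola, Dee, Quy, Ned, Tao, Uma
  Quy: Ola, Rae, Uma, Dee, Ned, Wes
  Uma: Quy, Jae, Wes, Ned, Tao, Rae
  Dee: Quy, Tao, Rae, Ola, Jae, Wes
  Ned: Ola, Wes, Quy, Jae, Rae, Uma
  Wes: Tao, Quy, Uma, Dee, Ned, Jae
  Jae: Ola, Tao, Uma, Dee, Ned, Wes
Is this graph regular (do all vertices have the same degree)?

Yes

Degrees: Ola:6, Tao:6, Rae:6, Quy:6, Uma:6, Dee:6, Ned:6, Wes:6, Jae:6
All degrees equal 6; the graph is regular.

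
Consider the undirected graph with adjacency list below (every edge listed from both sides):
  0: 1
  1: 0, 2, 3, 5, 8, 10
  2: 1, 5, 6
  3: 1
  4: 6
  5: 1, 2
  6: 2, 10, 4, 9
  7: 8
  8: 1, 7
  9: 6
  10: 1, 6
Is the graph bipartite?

2-5-1-2 is an odd cycle (length 3), and a bipartite graph can contain only even cycles.

No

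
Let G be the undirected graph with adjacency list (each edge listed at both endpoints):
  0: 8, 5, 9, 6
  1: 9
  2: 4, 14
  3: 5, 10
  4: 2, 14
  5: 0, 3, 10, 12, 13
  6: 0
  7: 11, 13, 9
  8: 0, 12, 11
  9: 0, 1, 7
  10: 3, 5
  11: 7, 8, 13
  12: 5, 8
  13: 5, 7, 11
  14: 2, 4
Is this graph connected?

No

Component: {2, 4, 14}
Component: {0, 1, 3, 5, 6, 7, 8, 9, 10, 11, 12, 13}
There are 2 separate components, so the graph is not connected.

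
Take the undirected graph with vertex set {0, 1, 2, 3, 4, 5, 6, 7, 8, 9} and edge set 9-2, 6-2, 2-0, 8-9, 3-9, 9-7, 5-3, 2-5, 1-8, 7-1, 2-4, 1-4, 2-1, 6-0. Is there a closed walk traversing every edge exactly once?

Yes

Degrees: 0:2, 1:4, 2:6, 3:2, 4:2, 5:2, 6:2, 7:2, 8:2, 9:4
Every vertex has even degree and the edges form a single connected piece, so an Eulerian circuit exists.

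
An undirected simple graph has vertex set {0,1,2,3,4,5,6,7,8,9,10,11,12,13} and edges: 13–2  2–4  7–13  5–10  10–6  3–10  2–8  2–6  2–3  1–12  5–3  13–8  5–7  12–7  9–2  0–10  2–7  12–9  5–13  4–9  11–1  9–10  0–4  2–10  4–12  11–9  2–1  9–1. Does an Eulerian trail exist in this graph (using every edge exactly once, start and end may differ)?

Degrees: 0:2, 1:4, 2:9, 3:3, 4:4, 5:4, 6:2, 7:4, 8:2, 9:6, 10:6, 11:2, 12:4, 13:4
Odd-degree vertices: 2, 3 (2 total).
With 2 odd-degree vertices and all edges in one connected piece, an Eulerian trail exists (from 2 to 3).

Yes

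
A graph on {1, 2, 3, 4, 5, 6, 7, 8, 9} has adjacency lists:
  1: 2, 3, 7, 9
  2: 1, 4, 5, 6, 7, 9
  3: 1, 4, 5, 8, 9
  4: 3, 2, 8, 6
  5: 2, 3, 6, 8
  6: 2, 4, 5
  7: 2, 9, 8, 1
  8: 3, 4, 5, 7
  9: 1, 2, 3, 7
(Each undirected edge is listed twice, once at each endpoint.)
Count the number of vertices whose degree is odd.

Degrees: 1:4, 2:6, 3:5, 4:4, 5:4, 6:3, 7:4, 8:4, 9:4
Odd-degree vertices: 3, 6.

2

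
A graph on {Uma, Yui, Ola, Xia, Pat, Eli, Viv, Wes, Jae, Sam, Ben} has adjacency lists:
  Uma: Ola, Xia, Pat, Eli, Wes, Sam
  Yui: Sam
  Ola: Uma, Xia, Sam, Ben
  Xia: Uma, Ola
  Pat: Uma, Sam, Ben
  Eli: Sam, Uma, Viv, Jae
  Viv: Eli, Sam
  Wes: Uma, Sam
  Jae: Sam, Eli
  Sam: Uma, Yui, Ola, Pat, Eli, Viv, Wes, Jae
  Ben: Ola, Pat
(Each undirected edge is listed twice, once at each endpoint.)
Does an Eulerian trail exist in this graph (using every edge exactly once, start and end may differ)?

Yes

Degrees: Uma:6, Yui:1, Ola:4, Xia:2, Pat:3, Eli:4, Viv:2, Wes:2, Jae:2, Sam:8, Ben:2
Odd-degree vertices: Yui, Pat (2 total).
The non-isolated vertices are connected and exactly 2 have odd degree, so an Eulerian trail exists (from Yui to Pat).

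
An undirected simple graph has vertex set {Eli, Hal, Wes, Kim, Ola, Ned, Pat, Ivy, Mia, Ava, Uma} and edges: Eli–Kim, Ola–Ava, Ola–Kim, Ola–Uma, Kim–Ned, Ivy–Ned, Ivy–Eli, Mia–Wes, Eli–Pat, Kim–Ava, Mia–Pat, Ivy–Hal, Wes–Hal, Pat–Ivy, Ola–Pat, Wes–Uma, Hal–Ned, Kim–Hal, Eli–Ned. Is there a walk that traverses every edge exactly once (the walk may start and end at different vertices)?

Degrees: Eli:4, Hal:4, Wes:3, Kim:5, Ola:4, Ned:4, Pat:4, Ivy:4, Mia:2, Ava:2, Uma:2
Odd-degree vertices: Wes, Kim (2 total).
The non-isolated vertices are connected and exactly 2 have odd degree, so an Eulerian trail exists (from Wes to Kim).

Yes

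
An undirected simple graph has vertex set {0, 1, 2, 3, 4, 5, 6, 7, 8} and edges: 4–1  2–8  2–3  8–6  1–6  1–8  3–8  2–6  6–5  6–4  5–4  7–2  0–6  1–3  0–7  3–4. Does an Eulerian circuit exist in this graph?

Degrees: 0:2, 1:4, 2:4, 3:4, 4:4, 5:2, 6:6, 7:2, 8:4
Every vertex has even degree and the edges form a single connected piece, so an Eulerian circuit exists.

Yes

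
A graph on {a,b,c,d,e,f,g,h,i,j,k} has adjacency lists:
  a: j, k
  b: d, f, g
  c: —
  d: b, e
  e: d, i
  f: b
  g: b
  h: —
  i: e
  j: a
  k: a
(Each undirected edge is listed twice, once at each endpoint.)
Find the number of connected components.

4

Component: {c}
Component: {h}
Component: {a, j, k}
Component: {b, d, e, f, g, i}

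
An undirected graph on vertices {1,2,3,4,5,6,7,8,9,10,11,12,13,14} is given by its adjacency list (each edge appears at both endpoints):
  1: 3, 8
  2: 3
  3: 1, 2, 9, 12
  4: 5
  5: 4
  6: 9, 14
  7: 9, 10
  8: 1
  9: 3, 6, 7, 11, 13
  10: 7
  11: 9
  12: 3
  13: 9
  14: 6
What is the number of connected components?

2

Component: {4, 5}
Component: {1, 2, 3, 6, 7, 8, 9, 10, 11, 12, 13, 14}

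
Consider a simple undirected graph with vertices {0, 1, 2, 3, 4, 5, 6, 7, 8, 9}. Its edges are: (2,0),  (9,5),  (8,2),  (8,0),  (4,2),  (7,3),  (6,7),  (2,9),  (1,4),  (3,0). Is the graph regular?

Degrees: 0:3, 1:1, 2:4, 3:2, 4:2, 5:1, 6:1, 7:2, 8:2, 9:2
Degrees are not all equal (e.g. deg(1)=1 but deg(2)=4); not regular.

No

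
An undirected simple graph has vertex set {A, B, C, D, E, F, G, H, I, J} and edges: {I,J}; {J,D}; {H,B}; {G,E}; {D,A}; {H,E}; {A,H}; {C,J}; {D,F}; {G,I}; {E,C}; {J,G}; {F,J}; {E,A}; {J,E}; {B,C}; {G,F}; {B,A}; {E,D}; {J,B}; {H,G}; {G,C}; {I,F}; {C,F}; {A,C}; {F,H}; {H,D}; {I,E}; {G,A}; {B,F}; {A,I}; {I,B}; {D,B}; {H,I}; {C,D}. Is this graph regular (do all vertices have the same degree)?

Yes

Degrees: A:7, B:7, C:7, D:7, E:7, F:7, G:7, H:7, I:7, J:7
All degrees equal 7; the graph is regular.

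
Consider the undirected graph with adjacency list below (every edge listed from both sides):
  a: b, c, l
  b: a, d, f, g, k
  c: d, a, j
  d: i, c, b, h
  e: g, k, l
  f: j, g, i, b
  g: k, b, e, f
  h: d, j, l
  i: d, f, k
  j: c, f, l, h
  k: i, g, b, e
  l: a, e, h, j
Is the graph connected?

Yes

A breadth-first search from a visits a, b, l, c, d, k, g, f, h, j, e, i — all 12 vertices — so the graph is connected.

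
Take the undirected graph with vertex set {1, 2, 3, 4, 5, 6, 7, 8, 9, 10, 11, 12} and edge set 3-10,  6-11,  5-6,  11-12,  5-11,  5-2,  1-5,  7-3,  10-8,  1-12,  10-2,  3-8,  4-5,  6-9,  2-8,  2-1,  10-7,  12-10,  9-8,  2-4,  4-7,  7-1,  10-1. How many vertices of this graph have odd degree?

Degrees: 1:5, 2:5, 3:3, 4:3, 5:5, 6:3, 7:4, 8:4, 9:2, 10:6, 11:3, 12:3
Odd-degree vertices: 1, 2, 3, 4, 5, 6, 11, 12.

8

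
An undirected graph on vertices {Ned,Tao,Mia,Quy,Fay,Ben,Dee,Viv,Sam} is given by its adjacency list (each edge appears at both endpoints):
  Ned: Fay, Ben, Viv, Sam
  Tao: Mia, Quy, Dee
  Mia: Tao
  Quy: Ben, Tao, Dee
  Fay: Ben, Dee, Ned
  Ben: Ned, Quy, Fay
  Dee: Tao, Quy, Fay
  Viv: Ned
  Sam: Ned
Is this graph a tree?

The graph has 9 vertices and 11 edges.
Connected but with 11 > 8 edges, so it has a cycle and is not a tree.

No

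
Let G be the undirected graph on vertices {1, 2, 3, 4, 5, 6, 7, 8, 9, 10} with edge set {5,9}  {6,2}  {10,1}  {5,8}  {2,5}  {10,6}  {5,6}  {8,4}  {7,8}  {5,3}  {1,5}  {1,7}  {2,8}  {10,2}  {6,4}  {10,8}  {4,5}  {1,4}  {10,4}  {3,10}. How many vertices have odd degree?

Degrees: 1:4, 2:4, 3:2, 4:5, 5:7, 6:4, 7:2, 8:5, 9:1, 10:6
Odd-degree vertices: 4, 5, 8, 9.

4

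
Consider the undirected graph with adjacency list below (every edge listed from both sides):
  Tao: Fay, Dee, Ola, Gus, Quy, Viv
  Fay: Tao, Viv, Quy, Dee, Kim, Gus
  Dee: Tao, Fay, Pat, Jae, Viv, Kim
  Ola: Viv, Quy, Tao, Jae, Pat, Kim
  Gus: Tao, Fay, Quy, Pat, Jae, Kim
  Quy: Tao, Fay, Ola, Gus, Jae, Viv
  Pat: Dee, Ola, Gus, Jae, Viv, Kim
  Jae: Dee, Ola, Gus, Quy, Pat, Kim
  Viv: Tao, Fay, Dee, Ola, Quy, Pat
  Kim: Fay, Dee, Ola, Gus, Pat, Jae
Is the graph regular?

Degrees: Tao:6, Fay:6, Dee:6, Ola:6, Gus:6, Quy:6, Pat:6, Jae:6, Viv:6, Kim:6
All degrees equal 6; the graph is regular.

Yes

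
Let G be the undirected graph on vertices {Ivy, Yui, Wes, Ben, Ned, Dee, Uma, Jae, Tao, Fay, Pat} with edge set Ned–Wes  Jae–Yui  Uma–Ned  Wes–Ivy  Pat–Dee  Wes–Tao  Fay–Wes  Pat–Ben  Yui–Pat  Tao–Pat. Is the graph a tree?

The graph has 11 vertices and 10 edges.
Connected and |E| = |V| - 1, which characterizes a tree.

Yes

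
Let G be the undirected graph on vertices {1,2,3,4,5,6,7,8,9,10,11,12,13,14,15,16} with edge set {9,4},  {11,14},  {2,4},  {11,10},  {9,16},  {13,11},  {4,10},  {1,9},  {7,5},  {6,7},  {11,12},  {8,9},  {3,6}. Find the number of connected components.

3

Component: {15}
Component: {3, 5, 6, 7}
Component: {1, 2, 4, 8, 9, 10, 11, 12, 13, 14, 16}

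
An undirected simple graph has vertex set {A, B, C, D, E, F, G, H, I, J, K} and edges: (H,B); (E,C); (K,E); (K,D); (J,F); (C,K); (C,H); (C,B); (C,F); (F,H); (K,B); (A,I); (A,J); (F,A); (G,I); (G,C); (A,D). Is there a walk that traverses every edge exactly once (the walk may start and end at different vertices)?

Yes

Degrees: A:4, B:3, C:6, D:2, E:2, F:4, G:2, H:3, I:2, J:2, K:4
Odd-degree vertices: B, H (2 total).
With 2 odd-degree vertices and all edges in one connected piece, an Eulerian trail exists (from B to H).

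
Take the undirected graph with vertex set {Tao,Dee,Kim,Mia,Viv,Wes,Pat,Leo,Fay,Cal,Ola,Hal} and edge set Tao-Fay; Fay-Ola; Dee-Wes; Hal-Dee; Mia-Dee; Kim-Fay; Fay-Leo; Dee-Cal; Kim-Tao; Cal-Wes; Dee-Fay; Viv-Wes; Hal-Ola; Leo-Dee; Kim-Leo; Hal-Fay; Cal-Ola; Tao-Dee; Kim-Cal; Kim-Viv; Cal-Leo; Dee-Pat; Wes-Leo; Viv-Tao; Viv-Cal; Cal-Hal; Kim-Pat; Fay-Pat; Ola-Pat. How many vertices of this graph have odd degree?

4

Degrees: Tao:4, Dee:8, Kim:6, Mia:1, Viv:4, Wes:4, Pat:4, Leo:5, Fay:7, Cal:7, Ola:4, Hal:4
Odd-degree vertices: Mia, Leo, Fay, Cal.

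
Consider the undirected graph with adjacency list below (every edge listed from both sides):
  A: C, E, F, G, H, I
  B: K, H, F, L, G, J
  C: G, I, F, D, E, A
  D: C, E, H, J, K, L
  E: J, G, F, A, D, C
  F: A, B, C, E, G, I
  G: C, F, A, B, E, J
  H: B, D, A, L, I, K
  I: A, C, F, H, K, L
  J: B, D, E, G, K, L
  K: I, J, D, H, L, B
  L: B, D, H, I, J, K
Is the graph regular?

Yes

Degrees: A:6, B:6, C:6, D:6, E:6, F:6, G:6, H:6, I:6, J:6, K:6, L:6
All degrees equal 6; the graph is regular.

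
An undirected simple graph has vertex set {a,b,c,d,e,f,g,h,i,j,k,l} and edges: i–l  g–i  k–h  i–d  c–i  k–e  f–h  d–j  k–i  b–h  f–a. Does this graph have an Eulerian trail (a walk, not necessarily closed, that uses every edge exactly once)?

No

Degrees: a:1, b:1, c:1, d:2, e:1, f:2, g:1, h:3, i:5, j:1, k:3, l:1
Odd-degree vertices: a, b, c, e, g, h, i, j, k, l (10 total).
With 10 odd-degree vertices (more than two), no single trail can use every edge.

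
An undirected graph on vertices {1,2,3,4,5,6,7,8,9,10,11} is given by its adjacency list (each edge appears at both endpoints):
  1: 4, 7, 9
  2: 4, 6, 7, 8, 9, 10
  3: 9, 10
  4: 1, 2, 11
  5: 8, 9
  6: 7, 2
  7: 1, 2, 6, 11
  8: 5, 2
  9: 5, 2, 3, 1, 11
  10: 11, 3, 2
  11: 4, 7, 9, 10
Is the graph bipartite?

7-6-2-7 is an odd cycle (length 3), and a bipartite graph can contain only even cycles.

No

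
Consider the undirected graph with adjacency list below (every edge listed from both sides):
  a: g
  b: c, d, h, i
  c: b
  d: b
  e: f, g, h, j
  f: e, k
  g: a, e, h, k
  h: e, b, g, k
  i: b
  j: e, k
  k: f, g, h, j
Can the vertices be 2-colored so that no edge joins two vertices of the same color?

No

The cycle h-g-k-h has length 3, which is odd, so the graph is not bipartite.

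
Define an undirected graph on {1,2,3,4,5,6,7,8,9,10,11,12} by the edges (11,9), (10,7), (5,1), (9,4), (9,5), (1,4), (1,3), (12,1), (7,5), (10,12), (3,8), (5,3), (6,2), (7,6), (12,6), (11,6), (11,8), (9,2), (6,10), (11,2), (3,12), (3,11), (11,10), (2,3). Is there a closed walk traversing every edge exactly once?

No

Degrees: 1:4, 2:4, 3:6, 4:2, 5:4, 6:5, 7:3, 8:2, 9:4, 10:4, 11:6, 12:4
Vertices with odd degree: 6, 7. An Eulerian circuit requires all degrees even.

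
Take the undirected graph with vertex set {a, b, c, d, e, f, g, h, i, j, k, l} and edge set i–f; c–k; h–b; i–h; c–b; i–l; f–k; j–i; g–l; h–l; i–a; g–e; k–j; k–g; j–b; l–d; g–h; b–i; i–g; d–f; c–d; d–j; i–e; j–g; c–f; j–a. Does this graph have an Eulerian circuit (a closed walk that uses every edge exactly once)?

Degrees: a:2, b:4, c:4, d:4, e:2, f:4, g:6, h:4, i:8, j:6, k:4, l:4
All degrees are even and the non-isolated vertices are connected — an Eulerian circuit exists.

Yes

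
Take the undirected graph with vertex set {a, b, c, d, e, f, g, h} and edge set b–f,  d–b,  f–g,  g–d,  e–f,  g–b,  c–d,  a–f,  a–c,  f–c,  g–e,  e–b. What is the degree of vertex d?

3

Neighbors of d: b, c, g.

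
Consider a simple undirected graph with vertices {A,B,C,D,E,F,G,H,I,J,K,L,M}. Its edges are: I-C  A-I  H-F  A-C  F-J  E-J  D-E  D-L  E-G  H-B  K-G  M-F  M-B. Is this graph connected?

Component: {A, C, I}
Component: {B, D, E, F, G, H, J, K, L, M}
No edge joins these 2 groups, so the graph is disconnected.

No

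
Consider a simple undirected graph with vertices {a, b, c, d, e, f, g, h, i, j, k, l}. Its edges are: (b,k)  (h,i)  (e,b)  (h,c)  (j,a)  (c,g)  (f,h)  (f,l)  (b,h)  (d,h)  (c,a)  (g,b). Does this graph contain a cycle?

Yes

The graph has 12 vertices, 12 edges, and 1 connected component.
One cycle is c-h-b-g-c.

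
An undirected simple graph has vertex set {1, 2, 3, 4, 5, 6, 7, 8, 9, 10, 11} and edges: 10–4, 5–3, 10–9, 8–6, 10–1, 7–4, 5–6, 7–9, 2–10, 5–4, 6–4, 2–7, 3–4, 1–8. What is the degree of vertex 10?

Neighbors of 10: 1, 2, 4, 9.

4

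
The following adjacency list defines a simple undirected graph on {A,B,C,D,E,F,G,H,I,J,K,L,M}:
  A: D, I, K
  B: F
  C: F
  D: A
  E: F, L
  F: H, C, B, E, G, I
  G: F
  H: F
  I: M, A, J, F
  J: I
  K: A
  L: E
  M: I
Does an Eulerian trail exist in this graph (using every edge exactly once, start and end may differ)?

Degrees: A:3, B:1, C:1, D:1, E:2, F:6, G:1, H:1, I:4, J:1, K:1, L:1, M:1
Odd-degree vertices: A, B, C, D, G, H, J, K, L, M (10 total).
With 10 odd-degree vertices (more than two), no single trail can use every edge.

No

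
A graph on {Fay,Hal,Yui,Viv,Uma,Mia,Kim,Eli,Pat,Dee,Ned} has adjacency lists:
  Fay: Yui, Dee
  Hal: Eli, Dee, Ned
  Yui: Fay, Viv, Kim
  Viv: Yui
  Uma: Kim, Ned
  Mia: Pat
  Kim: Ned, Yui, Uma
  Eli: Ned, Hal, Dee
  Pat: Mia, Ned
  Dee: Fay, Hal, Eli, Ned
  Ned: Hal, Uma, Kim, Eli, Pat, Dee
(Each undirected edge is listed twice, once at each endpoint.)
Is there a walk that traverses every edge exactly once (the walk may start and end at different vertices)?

Degrees: Fay:2, Hal:3, Yui:3, Viv:1, Uma:2, Mia:1, Kim:3, Eli:3, Pat:2, Dee:4, Ned:6
Odd-degree vertices: Hal, Yui, Viv, Mia, Kim, Eli (6 total).
An Eulerian trail requires 0 or 2 odd-degree vertices; here there are 6.

No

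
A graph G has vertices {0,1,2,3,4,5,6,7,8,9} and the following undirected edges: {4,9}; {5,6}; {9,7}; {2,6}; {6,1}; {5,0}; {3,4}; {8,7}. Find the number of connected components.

2

Component: {0, 1, 2, 5, 6}
Component: {3, 4, 7, 8, 9}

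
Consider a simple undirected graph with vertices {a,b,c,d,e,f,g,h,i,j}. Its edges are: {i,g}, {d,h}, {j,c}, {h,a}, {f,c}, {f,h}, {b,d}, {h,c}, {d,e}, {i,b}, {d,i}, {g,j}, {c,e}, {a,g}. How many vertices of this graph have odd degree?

Degrees: a:2, b:2, c:4, d:4, e:2, f:2, g:3, h:4, i:3, j:2
Odd-degree vertices: g, i.

2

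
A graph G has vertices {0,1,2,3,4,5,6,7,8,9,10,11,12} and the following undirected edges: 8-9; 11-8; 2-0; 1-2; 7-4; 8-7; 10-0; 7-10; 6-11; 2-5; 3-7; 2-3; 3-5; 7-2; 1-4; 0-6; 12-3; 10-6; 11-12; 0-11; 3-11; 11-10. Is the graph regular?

No

Degrees: 0:4, 1:2, 2:5, 3:5, 4:2, 5:2, 6:3, 7:5, 8:3, 9:1, 10:4, 11:6, 12:2
Degrees are not all equal (e.g. deg(9)=1 but deg(11)=6); not regular.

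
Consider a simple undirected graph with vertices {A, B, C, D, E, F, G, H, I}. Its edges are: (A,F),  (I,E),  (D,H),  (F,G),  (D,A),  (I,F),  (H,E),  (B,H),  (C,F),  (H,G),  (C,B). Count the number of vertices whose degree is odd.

Degrees: A:2, B:2, C:2, D:2, E:2, F:4, G:2, H:4, I:2
Odd-degree vertices: none.

0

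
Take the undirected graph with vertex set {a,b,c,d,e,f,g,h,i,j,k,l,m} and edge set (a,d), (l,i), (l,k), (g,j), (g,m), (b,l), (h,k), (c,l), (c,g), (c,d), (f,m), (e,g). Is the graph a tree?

|V| = 13, |E| = 12.
It is connected with exactly 12 edges, hence acyclic — it is a tree.

Yes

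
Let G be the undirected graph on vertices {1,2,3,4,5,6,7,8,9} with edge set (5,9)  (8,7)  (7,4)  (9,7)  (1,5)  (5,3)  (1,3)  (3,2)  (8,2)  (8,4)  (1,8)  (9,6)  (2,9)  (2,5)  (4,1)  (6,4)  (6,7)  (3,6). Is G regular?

Yes

Degrees: 1:4, 2:4, 3:4, 4:4, 5:4, 6:4, 7:4, 8:4, 9:4
All degrees equal 4; the graph is regular.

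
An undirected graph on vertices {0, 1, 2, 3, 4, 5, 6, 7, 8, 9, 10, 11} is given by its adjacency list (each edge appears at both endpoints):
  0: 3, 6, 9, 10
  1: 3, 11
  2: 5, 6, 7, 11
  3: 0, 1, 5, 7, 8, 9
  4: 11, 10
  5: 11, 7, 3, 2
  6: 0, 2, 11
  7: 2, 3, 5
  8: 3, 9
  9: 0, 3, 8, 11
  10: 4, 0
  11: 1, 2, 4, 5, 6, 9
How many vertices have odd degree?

Degrees: 0:4, 1:2, 2:4, 3:6, 4:2, 5:4, 6:3, 7:3, 8:2, 9:4, 10:2, 11:6
Odd-degree vertices: 6, 7.

2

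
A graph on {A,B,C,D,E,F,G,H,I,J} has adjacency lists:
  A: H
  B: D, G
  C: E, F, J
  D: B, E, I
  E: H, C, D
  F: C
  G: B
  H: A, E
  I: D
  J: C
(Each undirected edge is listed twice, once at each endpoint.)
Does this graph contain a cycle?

No

The graph has 10 vertices, 9 edges, and 1 connected component.
Since 9 = 10 - 1, the graph is a forest and contains no cycle.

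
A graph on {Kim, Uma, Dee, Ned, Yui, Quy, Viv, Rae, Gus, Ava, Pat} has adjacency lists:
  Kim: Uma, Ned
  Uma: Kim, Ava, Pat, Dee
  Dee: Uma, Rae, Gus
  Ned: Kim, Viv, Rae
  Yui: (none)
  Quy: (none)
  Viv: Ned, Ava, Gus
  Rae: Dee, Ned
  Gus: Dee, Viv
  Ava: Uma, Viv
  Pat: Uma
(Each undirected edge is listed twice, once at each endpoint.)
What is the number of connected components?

Component: {Yui}
Component: {Quy}
Component: {Kim, Uma, Dee, Ned, Viv, Rae, Gus, Ava, Pat}

3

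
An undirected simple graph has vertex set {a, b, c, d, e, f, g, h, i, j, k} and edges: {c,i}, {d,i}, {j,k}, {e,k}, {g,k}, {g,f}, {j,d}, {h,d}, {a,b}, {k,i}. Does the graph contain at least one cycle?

Yes

The graph has 11 vertices, 10 edges, and 2 connected components.
One cycle is i-k-j-d-i.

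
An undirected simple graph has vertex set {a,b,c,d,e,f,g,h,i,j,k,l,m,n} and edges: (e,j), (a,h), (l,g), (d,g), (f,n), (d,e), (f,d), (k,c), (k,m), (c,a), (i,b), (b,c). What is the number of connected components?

2

Component: {a, b, c, h, i, k, m}
Component: {d, e, f, g, j, l, n}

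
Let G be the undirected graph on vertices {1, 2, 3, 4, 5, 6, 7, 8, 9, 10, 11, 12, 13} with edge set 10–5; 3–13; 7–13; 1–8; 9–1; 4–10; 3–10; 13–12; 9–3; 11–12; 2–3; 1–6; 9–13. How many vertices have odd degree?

Degrees: 1:3, 2:1, 3:4, 4:1, 5:1, 6:1, 7:1, 8:1, 9:3, 10:3, 11:1, 12:2, 13:4
Odd-degree vertices: 1, 2, 4, 5, 6, 7, 8, 9, 10, 11.

10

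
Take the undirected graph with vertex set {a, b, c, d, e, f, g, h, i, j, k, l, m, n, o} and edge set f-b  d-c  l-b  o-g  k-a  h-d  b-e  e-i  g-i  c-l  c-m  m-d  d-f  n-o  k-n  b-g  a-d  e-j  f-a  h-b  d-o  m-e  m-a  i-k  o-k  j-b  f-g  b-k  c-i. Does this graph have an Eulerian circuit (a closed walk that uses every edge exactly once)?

Degrees: a:4, b:7, c:4, d:6, e:4, f:4, g:4, h:2, i:4, j:2, k:5, l:2, m:4, n:2, o:4
b, k have odd degree; an Eulerian circuit needs every degree to be even, so none exists.

No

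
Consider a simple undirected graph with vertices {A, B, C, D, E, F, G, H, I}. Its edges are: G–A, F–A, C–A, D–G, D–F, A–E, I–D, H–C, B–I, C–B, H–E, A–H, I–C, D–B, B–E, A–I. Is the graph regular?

Degrees: A:6, B:4, C:4, D:4, E:3, F:2, G:2, H:3, I:4
Degrees are not all equal (e.g. deg(F)=2 but deg(A)=6); not regular.

No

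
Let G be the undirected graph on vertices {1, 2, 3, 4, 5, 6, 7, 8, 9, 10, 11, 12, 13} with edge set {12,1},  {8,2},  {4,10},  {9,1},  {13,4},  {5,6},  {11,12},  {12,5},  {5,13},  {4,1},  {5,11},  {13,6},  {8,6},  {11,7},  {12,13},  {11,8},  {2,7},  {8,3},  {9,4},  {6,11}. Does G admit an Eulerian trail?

No

Degrees: 1:3, 2:2, 3:1, 4:4, 5:4, 6:4, 7:2, 8:4, 9:2, 10:1, 11:5, 12:4, 13:4
Odd-degree vertices: 1, 3, 10, 11 (4 total).
An Eulerian trail requires 0 or 2 odd-degree vertices; here there are 4.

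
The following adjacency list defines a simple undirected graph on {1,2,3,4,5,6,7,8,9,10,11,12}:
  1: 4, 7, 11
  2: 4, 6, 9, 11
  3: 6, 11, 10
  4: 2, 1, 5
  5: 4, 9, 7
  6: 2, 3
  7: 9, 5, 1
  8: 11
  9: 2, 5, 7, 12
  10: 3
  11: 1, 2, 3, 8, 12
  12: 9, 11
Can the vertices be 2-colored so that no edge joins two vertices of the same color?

5-7-9-5 is an odd cycle (length 3), and a bipartite graph can contain only even cycles.

No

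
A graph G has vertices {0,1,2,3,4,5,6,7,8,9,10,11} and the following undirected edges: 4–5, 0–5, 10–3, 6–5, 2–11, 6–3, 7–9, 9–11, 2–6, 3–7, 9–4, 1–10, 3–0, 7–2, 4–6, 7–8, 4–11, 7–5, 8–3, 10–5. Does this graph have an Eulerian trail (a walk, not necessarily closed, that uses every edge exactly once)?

No

Degrees: 0:2, 1:1, 2:3, 3:5, 4:4, 5:5, 6:4, 7:5, 8:2, 9:3, 10:3, 11:3
Odd-degree vertices: 1, 2, 3, 5, 7, 9, 10, 11 (8 total).
An Eulerian trail requires 0 or 2 odd-degree vertices; here there are 8.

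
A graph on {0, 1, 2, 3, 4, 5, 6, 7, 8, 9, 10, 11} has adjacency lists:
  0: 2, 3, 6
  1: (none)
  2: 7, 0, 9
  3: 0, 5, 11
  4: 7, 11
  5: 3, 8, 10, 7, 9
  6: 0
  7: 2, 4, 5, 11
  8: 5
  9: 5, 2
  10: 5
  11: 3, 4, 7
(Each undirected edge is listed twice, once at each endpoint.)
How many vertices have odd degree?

Degrees: 0:3, 1:0, 2:3, 3:3, 4:2, 5:5, 6:1, 7:4, 8:1, 9:2, 10:1, 11:3
Odd-degree vertices: 0, 2, 3, 5, 6, 8, 10, 11.

8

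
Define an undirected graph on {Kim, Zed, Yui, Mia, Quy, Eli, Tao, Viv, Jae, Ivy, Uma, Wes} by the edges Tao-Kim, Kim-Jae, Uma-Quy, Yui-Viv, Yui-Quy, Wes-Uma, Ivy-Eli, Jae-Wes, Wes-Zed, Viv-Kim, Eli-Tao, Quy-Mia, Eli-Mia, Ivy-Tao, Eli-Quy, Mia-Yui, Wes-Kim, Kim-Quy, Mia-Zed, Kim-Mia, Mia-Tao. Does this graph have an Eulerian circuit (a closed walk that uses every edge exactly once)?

No

Degrees: Kim:6, Zed:2, Yui:3, Mia:6, Quy:5, Eli:4, Tao:4, Viv:2, Jae:2, Ivy:2, Uma:2, Wes:4
Yui, Quy have odd degree; an Eulerian circuit needs every degree to be even, so none exists.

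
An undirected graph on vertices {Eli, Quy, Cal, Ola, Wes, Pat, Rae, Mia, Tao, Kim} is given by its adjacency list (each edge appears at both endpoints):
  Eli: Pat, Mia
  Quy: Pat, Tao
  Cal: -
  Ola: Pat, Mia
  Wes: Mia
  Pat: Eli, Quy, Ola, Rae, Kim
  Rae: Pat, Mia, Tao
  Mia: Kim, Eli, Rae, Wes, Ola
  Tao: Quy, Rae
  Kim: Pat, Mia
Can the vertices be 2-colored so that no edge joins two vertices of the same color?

Partition the vertices as {Cal, Pat, Mia, Tao} vs {Eli, Quy, Ola, Wes, Rae, Kim}. Each listed edge has one endpoint in each part, so the graph is bipartite.

Yes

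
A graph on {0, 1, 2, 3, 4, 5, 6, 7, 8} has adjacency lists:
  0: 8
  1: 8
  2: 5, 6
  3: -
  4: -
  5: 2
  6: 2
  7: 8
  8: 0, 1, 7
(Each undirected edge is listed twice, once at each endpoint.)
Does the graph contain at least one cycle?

No

The graph has 9 vertices, 5 edges, and 4 connected components.
A forest on 9 vertices with 4 components has exactly 5 edges, which matches — so no cycle.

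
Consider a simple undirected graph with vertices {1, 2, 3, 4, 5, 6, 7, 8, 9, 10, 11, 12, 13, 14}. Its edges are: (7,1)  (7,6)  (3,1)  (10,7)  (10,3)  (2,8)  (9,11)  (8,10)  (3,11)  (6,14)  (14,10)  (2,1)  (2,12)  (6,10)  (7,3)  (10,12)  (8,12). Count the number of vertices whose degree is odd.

Degrees: 1:3, 2:3, 3:4, 4:0, 5:0, 6:3, 7:4, 8:3, 9:1, 10:6, 11:2, 12:3, 13:0, 14:2
Odd-degree vertices: 1, 2, 6, 8, 9, 12.

6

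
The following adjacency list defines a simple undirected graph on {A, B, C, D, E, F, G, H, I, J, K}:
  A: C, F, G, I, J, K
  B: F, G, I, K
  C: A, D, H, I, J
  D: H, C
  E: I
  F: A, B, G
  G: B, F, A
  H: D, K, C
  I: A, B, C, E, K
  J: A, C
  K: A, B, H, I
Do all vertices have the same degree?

No

Degrees: A:6, B:4, C:5, D:2, E:1, F:3, G:3, H:3, I:5, J:2, K:4
Degrees are not all equal (e.g. deg(E)=1 but deg(A)=6); not regular.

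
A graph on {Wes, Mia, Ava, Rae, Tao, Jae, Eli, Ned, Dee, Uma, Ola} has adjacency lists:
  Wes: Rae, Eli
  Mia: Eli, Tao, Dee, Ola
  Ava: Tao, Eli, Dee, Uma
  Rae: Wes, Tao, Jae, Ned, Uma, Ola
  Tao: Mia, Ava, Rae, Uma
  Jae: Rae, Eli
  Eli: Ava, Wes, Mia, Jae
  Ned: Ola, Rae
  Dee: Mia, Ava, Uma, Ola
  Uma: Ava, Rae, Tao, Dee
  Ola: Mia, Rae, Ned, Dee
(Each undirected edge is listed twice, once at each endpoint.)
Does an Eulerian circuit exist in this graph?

Yes

Degrees: Wes:2, Mia:4, Ava:4, Rae:6, Tao:4, Jae:2, Eli:4, Ned:2, Dee:4, Uma:4, Ola:4
All degrees are even and the non-isolated vertices are connected — an Eulerian circuit exists.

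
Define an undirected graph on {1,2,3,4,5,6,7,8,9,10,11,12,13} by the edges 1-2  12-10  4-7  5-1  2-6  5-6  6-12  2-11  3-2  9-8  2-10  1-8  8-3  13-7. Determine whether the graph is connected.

No

Component: {4, 7, 13}
Component: {1, 2, 3, 5, 6, 8, 9, 10, 11, 12}
No edge joins these 2 groups, so the graph is disconnected.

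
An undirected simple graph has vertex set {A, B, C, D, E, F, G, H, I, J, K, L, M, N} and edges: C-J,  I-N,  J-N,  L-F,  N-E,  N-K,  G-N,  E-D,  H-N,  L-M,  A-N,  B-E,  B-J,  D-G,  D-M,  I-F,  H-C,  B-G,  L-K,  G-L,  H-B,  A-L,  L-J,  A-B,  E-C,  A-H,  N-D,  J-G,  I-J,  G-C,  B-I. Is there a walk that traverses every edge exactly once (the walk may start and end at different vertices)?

Yes

Degrees: A:4, B:6, C:4, D:4, E:4, F:2, G:6, H:4, I:4, J:6, K:2, L:6, M:2, N:8
Odd-degree vertices: none (0 total).
With 0 odd-degree vertices and all edges in one connected piece, an Eulerian trail exists.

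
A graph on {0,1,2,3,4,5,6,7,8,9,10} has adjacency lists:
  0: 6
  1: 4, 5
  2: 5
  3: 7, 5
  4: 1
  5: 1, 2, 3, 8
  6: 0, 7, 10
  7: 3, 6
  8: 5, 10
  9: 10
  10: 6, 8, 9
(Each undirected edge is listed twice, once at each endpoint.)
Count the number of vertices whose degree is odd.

Degrees: 0:1, 1:2, 2:1, 3:2, 4:1, 5:4, 6:3, 7:2, 8:2, 9:1, 10:3
Odd-degree vertices: 0, 2, 4, 6, 9, 10.

6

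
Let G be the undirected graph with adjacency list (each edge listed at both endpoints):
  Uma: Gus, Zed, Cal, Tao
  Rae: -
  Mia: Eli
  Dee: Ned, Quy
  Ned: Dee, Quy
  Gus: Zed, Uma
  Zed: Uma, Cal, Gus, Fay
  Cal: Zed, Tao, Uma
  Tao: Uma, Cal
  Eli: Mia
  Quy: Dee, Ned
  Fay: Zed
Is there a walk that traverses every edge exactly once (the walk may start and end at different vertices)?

No

Degrees: Uma:4, Rae:0, Mia:1, Dee:2, Ned:2, Gus:2, Zed:4, Cal:3, Tao:2, Eli:1, Quy:2, Fay:1
Odd-degree vertices: Mia, Cal, Eli, Fay (4 total).
An Eulerian trail requires 0 or 2 odd-degree vertices; here there are 4.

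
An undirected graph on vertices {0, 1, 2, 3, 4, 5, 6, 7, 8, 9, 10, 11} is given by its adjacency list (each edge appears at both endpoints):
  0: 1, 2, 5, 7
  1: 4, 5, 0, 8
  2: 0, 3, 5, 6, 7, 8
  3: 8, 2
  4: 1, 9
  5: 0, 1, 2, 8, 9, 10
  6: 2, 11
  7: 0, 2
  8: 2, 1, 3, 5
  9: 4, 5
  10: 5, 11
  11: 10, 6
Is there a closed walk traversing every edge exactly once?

Yes

Degrees: 0:4, 1:4, 2:6, 3:2, 4:2, 5:6, 6:2, 7:2, 8:4, 9:2, 10:2, 11:2
Every vertex has even degree and the edges form a single connected piece, so an Eulerian circuit exists.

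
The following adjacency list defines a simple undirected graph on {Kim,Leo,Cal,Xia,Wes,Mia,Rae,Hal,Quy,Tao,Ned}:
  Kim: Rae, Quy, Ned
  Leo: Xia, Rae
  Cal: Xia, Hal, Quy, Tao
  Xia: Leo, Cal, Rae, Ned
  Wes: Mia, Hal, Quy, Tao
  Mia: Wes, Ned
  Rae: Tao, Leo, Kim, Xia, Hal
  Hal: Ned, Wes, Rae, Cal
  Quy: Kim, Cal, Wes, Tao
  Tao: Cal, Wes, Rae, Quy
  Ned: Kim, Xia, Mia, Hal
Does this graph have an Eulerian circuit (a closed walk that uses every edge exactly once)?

No

Degrees: Kim:3, Leo:2, Cal:4, Xia:4, Wes:4, Mia:2, Rae:5, Hal:4, Quy:4, Tao:4, Ned:4
Vertices with odd degree: Kim, Rae. An Eulerian circuit requires all degrees even.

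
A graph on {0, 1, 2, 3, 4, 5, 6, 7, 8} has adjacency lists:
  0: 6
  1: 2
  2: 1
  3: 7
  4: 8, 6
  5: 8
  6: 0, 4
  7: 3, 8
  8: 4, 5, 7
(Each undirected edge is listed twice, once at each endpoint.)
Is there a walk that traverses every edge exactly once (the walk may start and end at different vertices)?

Degrees: 0:1, 1:1, 2:1, 3:1, 4:2, 5:1, 6:2, 7:2, 8:3
Odd-degree vertices: 0, 1, 2, 3, 5, 8 (6 total).
An Eulerian trail requires 0 or 2 odd-degree vertices; here there are 6.

No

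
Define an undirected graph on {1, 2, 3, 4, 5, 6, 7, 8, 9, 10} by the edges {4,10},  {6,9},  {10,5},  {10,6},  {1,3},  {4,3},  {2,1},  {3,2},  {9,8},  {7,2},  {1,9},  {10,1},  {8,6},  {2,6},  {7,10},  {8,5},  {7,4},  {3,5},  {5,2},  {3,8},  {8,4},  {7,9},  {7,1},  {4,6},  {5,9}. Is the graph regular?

Yes

Degrees: 1:5, 2:5, 3:5, 4:5, 5:5, 6:5, 7:5, 8:5, 9:5, 10:5
All degrees equal 5; the graph is regular.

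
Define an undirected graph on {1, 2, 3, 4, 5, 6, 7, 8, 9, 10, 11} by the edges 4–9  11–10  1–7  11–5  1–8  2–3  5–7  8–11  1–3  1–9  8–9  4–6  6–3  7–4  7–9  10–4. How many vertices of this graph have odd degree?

4

Degrees: 1:4, 2:1, 3:3, 4:4, 5:2, 6:2, 7:4, 8:3, 9:4, 10:2, 11:3
Odd-degree vertices: 2, 3, 8, 11.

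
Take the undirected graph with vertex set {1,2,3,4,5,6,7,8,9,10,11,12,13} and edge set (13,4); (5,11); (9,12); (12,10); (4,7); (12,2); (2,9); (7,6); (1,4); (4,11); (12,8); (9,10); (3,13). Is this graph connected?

No

Component: {2, 8, 9, 10, 12}
Component: {1, 3, 4, 5, 6, 7, 11, 13}
No edge joins these 2 groups, so the graph is disconnected.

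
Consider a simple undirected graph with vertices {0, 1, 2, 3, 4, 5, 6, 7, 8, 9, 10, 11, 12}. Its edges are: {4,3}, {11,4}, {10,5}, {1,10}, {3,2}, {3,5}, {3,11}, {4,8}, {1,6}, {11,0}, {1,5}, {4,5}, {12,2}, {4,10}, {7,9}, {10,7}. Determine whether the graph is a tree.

The graph has 13 vertices and 16 edges.
A tree on 13 vertices has exactly 12 edges; this graph has 16, so it contains a cycle and is not a tree.

No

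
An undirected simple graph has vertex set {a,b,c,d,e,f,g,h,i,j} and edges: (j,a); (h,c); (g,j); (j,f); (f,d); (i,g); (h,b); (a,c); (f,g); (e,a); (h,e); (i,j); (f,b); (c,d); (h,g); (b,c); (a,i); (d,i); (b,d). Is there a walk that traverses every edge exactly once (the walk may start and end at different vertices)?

Yes

Degrees: a:4, b:4, c:4, d:4, e:2, f:4, g:4, h:4, i:4, j:4
Odd-degree vertices: none (0 total).
The non-isolated vertices are connected and exactly 0 have odd degree, so an Eulerian trail exists.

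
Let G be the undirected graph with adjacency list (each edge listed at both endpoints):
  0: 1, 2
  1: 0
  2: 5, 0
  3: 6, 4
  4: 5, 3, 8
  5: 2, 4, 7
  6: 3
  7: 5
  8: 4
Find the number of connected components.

Component: {0, 1, 2, 3, 4, 5, 6, 7, 8}

1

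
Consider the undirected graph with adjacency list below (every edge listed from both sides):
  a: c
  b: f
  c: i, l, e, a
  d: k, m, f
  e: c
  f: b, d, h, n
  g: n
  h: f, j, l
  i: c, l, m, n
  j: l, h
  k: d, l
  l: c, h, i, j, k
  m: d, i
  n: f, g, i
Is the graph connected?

A breadth-first search from a visits a, c, l, e, i, h, k, j, n, m, f, d, g, b — all 14 vertices — so the graph is connected.

Yes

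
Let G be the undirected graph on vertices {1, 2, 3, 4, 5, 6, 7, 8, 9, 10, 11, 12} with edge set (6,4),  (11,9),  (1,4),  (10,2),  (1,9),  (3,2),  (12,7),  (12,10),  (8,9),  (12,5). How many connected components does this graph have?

Component: {1, 4, 6, 8, 9, 11}
Component: {2, 3, 5, 7, 10, 12}

2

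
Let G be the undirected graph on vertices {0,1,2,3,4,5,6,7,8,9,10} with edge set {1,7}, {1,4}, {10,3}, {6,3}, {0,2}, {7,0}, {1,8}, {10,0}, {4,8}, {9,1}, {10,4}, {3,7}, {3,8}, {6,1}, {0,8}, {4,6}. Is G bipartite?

The cycle 8-1-4-8 has length 3, which is odd, so the graph is not bipartite.

No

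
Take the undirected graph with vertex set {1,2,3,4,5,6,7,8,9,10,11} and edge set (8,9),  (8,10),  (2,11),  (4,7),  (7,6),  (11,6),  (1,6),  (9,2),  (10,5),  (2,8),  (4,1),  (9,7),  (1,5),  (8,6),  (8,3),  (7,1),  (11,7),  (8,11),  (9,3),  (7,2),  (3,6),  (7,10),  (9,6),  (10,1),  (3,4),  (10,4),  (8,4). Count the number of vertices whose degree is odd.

6

Degrees: 1:5, 2:4, 3:4, 4:5, 5:2, 6:6, 7:7, 8:7, 9:5, 10:5, 11:4
Odd-degree vertices: 1, 4, 7, 8, 9, 10.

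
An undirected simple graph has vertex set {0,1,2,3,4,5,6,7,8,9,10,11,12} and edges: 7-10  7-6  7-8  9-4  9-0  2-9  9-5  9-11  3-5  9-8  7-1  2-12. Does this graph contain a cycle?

|V| = 13, |E| = 12, number of components = 1.
Since 12 = 13 - 1, the graph is a forest and contains no cycle.

No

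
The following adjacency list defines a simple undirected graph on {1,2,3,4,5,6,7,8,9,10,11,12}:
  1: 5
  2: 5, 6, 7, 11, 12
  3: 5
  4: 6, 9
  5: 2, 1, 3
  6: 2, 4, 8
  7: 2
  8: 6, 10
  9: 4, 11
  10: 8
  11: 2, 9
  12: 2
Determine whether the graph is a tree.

The graph has 12 vertices and 12 edges.
A tree on 12 vertices has exactly 11 edges; this graph has 12, so it contains a cycle and is not a tree.

No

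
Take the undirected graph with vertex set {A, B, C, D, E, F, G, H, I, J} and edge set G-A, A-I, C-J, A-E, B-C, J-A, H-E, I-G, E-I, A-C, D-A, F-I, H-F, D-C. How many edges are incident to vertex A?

6

Neighbors of A: C, D, E, G, I, J.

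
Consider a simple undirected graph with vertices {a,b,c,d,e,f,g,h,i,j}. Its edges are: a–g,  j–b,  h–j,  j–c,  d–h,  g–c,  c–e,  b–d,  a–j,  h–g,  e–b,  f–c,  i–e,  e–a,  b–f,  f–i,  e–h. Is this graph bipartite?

Yes

Partition the vertices as {d, e, f, g, j} vs {a, b, c, h, i}. Each listed edge has one endpoint in each part, so the graph is bipartite.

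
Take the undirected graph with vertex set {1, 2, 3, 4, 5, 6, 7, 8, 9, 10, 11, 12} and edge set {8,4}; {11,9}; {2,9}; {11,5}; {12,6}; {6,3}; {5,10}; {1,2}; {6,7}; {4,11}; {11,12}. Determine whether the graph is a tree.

The graph has 12 vertices and 11 edges.
It is connected with exactly 11 edges, hence acyclic — it is a tree.

Yes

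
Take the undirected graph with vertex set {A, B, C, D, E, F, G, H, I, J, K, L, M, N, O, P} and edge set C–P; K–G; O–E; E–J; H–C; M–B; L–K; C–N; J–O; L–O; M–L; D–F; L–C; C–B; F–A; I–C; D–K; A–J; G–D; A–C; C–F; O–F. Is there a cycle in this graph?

|V| = 16, |E| = 22, number of components = 1.
One cycle is L-C-B-M-L.

Yes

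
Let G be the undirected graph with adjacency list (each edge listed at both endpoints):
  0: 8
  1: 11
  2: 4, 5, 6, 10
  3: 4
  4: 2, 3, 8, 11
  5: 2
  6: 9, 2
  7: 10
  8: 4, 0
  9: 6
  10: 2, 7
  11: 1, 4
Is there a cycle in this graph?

|V| = 12, |E| = 11, number of components = 1.
Since 11 = 12 - 1, the graph is a forest and contains no cycle.

No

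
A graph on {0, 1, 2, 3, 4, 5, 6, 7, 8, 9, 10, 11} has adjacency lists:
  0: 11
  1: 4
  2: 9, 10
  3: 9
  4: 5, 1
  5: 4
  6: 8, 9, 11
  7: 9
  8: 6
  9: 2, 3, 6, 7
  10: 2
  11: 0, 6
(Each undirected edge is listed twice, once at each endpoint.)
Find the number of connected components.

2

Component: {1, 4, 5}
Component: {0, 2, 3, 6, 7, 8, 9, 10, 11}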